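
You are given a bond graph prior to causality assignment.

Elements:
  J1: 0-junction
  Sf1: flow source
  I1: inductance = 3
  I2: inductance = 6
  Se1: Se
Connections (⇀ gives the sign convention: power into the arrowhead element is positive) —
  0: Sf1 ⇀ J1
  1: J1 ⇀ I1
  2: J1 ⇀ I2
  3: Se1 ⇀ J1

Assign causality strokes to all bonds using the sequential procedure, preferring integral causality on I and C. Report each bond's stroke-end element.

#0 stroke at Sf1  (source Sf1 imposes f)
#3 stroke at J1  (Se1 (Se) sets effort on bond)
#1 stroke at I1  (J1: bond 3 brought effort, rest push out)
#2 stroke at I2  (0-jn J1 has e-setter on 3)

#0 stroke at Sf1
#1 stroke at I1
#2 stroke at I2
#3 stroke at J1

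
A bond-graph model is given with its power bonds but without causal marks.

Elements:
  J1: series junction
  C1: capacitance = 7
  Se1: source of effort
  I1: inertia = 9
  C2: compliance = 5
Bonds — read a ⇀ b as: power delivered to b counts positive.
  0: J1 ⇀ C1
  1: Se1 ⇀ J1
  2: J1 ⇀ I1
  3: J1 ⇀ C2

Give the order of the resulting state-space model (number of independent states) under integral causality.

b1 →J1  (Se1 fixes effort; stroke away)
b0 →J1  (C1 integral (e out))
b2 →I1  (I1 integral (f out))
b3 →J1  (J1 flow already set via bond 2)

3  (C1, C2, I1 all integral)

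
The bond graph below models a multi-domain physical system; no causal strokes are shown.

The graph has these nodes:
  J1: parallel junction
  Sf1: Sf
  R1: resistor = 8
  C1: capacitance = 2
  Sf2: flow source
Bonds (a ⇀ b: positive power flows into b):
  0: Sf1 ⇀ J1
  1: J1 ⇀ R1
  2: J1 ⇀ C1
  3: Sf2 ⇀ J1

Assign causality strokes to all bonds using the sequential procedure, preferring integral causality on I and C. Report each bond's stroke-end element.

b0 stroke at Sf1
b1 stroke at R1
b2 stroke at J1
b3 stroke at Sf2

#0 →Sf1  (source Sf1 imposes f)
#3 →Sf2  (Sf2 fixes flow; stroke at Sf2)
#2 →J1  (prefer integral on C1)
#1 →R1  (J1 effort already set via bond 2)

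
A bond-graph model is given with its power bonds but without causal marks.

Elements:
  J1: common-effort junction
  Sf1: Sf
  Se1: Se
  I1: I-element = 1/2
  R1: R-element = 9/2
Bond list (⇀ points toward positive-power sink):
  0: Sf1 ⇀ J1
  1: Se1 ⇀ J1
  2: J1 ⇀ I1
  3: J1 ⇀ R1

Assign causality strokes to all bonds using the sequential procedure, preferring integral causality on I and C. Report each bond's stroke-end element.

bond 0 |Sf1  (Sf1: flow source, stroke at near end)
bond 1 |J1  (source Se1 imposes e)
bond 2 |I1  (J1 effort already set via bond 1)
bond 3 |R1  (J1 effort already set via bond 1)

#0 stroke→Sf1
#1 stroke→J1
#2 stroke→I1
#3 stroke→R1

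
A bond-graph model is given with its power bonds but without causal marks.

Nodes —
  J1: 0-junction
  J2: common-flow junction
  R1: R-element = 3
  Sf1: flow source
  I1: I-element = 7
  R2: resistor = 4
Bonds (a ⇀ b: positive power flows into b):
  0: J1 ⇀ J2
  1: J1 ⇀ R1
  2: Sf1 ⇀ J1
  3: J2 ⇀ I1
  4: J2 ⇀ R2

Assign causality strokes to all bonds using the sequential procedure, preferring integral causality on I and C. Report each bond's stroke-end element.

#0 stroke at J2
#1 stroke at J1
#2 stroke at Sf1
#3 stroke at I1
#4 stroke at J2

bond 2 stroke→Sf1  (Sf1: flow source, stroke at near end)
bond 3 stroke→I1  (I1 outputs flow p/I1)
bond 0 stroke→J2  (1-jn J2 has f-setter on 3)
bond 4 stroke→J2  (J2: bond 3 brought flow, rest push out)
bond 1 stroke→J1  (closing 0-jn rule on J1)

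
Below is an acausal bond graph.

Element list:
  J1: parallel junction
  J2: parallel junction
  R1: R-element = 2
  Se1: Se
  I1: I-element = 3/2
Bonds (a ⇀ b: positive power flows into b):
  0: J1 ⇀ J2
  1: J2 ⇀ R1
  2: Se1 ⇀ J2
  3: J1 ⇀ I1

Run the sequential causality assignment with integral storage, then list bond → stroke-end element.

β2 |J2  (source Se1 imposes e)
β0 |J1  (0-jn J2 has e-setter on 2)
β1 |R1  (J2 effort already set via bond 2)
β3 |I1  (common-e at J1 fixed by 0)

β0 |J1
β1 |R1
β2 |J2
β3 |I1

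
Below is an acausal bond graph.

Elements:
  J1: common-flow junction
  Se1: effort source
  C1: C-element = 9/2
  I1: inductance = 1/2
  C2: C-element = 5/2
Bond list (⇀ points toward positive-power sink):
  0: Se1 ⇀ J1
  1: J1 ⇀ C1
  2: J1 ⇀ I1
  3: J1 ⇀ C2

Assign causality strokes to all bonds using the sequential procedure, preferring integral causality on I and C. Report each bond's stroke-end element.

b0 |J1
b1 |J1
b2 |I1
b3 |J1

β0 stroke at J1  (source Se1 imposes e)
β1 stroke at J1  (C1: C, integral causality)
β2 stroke at I1  (I1 integral (f out))
β3 stroke at J1  (common-f at J1 fixed by 2)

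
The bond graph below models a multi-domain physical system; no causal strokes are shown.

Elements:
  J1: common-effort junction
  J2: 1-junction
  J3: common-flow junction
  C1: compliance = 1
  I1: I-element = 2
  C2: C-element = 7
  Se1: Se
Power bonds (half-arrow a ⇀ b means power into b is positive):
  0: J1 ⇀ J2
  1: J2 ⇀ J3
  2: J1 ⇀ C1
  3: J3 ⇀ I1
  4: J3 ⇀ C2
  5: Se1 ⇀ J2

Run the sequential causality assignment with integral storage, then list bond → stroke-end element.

b5 →J2  (Se1 fixes effort; stroke away)
b2 →J1  (C1 outputs effort q/C1)
b0 →J2  (J1 effort already set via bond 2)
b1 →J3  (J2 needs exactly one f-in)
b3 →I1  (I1 outputs flow p/I1)
b4 →J3  (common-f at J3 fixed by 3)

bond 0 |J2
bond 1 |J3
bond 2 |J1
bond 3 |I1
bond 4 |J3
bond 5 |J2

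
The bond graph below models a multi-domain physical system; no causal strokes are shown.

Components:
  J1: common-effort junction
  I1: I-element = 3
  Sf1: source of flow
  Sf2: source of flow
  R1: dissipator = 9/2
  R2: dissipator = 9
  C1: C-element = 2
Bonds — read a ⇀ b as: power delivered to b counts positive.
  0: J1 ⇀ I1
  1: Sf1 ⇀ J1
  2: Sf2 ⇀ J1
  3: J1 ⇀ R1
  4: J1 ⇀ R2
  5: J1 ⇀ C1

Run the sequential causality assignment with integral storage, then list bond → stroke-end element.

bond 0 |I1
bond 1 |Sf1
bond 2 |Sf2
bond 3 |R1
bond 4 |R2
bond 5 |J1

β1 |Sf1  (source Sf1 imposes f)
β2 |Sf2  (Sf2 (Sf) sets flow on bond)
β0 |I1  (I1: I, integral causality)
β5 |J1  (C1: C, integral causality)
β3 |R1  (common-e at J1 fixed by 5)
β4 |R2  (0-jn J1 has e-setter on 5)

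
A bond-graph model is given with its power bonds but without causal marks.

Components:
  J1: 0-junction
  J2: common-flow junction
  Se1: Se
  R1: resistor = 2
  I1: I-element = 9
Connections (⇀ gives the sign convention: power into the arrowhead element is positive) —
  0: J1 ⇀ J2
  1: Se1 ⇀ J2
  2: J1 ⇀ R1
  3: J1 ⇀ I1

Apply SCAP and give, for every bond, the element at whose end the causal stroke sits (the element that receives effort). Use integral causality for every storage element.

bond 0 →J1
bond 1 →J2
bond 2 →R1
bond 3 →I1

#1 stroke→J2  (Se1 (Se) sets effort on bond)
#0 stroke→J1  (closing 1-jn rule on J2)
#2 stroke→R1  (J1: bond 0 brought effort, rest push out)
#3 stroke→I1  (0-jn J1 has e-setter on 0)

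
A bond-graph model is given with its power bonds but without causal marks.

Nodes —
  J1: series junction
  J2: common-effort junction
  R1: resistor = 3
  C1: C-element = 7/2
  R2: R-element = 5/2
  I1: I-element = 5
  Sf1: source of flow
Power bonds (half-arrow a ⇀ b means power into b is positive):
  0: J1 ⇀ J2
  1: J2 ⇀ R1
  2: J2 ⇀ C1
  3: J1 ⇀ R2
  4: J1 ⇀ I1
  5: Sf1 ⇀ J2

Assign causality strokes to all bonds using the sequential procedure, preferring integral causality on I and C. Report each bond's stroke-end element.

b0 stroke at J1
b1 stroke at R1
b2 stroke at J2
b3 stroke at J1
b4 stroke at I1
b5 stroke at Sf1

β5 stroke→Sf1  (Sf1 (Sf) sets flow on bond)
β2 stroke→J2  (C1 integral (e out))
β0 stroke→J1  (J2: bond 2 brought effort, rest push out)
β1 stroke→R1  (0-jn J2 has e-setter on 2)
β4 stroke→I1  (I1 integral (f out))
β3 stroke→J1  (common-f at J1 fixed by 4)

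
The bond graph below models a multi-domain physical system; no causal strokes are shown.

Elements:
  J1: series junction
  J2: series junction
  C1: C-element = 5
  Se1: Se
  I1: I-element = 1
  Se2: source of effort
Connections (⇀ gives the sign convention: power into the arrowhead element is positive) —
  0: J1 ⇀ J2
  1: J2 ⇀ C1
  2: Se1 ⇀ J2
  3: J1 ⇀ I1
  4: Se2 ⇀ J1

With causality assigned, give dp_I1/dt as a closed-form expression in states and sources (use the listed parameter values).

β2 stroke→J2  (source Se1 imposes e)
β4 stroke→J1  (Se2: effort source, stroke at far end)
β1 stroke→J2  (C1 outputs effort q/C1)
β0 stroke→J1  (closing 1-jn rule on J2)
β3 stroke→I1  (closing 1-jn rule on J1)

dp_I1/dt = E_Se1 + E_Se2 - q_C1/5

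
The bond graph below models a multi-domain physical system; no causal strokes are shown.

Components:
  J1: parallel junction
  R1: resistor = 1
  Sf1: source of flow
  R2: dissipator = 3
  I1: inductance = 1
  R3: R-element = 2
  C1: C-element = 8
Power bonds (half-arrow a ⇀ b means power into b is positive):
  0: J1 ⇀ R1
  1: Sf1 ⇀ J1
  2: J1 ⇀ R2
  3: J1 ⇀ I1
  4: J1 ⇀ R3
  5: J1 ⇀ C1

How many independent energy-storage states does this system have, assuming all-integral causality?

2  (C1, I1 all integral)

b1 stroke→Sf1  (source Sf1 imposes f)
b3 stroke→I1  (I1: I, integral causality)
b5 stroke→J1  (prefer integral on C1)
b0 stroke→R1  (common-e at J1 fixed by 5)
b2 stroke→R2  (common-e at J1 fixed by 5)
b4 stroke→R3  (0-jn J1 has e-setter on 5)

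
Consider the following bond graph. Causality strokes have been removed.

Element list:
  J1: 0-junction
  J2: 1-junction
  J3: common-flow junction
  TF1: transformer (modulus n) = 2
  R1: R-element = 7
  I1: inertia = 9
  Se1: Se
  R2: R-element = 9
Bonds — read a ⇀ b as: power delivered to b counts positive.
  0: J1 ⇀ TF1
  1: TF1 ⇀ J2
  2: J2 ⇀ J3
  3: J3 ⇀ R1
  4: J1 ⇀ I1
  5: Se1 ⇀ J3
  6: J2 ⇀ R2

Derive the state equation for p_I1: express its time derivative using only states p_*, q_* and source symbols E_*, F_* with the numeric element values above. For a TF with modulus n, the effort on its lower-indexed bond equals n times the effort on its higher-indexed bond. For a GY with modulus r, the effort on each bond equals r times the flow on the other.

dp_I1/dt = -2*E_Se1 - 64*p_I1/9

β5 stroke at J3  (Se1 (Se) sets effort on bond)
β4 stroke at I1  (I1: I, integral causality)
β0 stroke at J1  (only one effort-in slot at J1)
β1 stroke at TF1  (TF TF1: opposite of bond 0)
β2 stroke at J2  (common-f at J2 fixed by 1)
β6 stroke at J2  (J2 flow already set via bond 1)
β3 stroke at J3  (J3: bond 2 brought flow, rest push out)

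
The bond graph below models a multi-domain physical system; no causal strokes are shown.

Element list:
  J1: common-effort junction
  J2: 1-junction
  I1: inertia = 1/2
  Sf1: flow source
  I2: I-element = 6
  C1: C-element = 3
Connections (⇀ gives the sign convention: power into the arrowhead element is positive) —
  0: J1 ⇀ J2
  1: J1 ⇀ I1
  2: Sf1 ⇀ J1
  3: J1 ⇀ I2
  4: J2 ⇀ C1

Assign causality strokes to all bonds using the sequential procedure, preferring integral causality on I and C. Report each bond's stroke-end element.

#2 stroke at Sf1  (Sf1 (Sf) sets flow on bond)
#1 stroke at I1  (I1 outputs flow p/I1)
#3 stroke at I2  (I2 integral (f out))
#0 stroke at J1  (J1 needs exactly one e-in)
#4 stroke at J2  (J2 flow already set via bond 0)

bond 0 |J1
bond 1 |I1
bond 2 |Sf1
bond 3 |I2
bond 4 |J2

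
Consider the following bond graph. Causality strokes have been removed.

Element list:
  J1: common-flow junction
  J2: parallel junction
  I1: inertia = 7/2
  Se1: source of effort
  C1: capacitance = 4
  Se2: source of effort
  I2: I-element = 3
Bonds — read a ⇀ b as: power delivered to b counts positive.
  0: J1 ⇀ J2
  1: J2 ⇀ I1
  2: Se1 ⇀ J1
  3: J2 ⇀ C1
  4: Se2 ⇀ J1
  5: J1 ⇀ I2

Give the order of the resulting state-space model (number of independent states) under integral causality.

3  (C1, I1, I2 all integral)

#2 stroke→J1  (Se1 (Se) sets effort on bond)
#4 stroke→J1  (source Se2 imposes e)
#1 stroke→I1  (prefer integral on I1)
#3 stroke→J2  (prefer integral on C1)
#0 stroke→J1  (J2: bond 3 brought effort, rest push out)
#5 stroke→I2  (only one flow-in slot at J1)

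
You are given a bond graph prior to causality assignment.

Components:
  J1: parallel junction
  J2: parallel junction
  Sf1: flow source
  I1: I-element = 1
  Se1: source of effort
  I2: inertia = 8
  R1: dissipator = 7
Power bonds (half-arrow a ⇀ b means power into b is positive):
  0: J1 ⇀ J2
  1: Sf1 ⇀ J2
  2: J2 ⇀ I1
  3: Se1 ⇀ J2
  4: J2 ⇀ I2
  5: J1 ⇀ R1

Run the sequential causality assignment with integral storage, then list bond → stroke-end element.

β0 |J1
β1 |Sf1
β2 |I1
β3 |J2
β4 |I2
β5 |R1

#1 →Sf1  (Sf1: flow source, stroke at near end)
#3 →J2  (Se1: effort source, stroke at far end)
#0 →J1  (J2 effort already set via bond 3)
#2 →I1  (0-jn J2 has e-setter on 3)
#4 →I2  (J2: bond 3 brought effort, rest push out)
#5 →R1  (J1: bond 0 brought effort, rest push out)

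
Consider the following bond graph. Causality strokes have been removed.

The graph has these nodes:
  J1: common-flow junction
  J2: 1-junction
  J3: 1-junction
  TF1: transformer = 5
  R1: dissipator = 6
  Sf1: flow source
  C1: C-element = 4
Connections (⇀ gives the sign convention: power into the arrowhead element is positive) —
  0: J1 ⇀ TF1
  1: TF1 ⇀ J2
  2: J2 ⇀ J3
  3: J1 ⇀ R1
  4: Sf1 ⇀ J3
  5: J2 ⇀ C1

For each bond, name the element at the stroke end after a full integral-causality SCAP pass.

b4 |Sf1  (Sf1: flow source, stroke at near end)
b2 |J3  (J3: bond 4 brought flow, rest push out)
b1 |J2  (1-jn J2 has f-setter on 2)
b5 |J2  (J2: bond 2 brought flow, rest push out)
b0 |TF1  (through TF1, causality passes straight; one stroke at TF1)
b3 |J1  (common-f at J1 fixed by 0)

β0 stroke at TF1
β1 stroke at J2
β2 stroke at J3
β3 stroke at J1
β4 stroke at Sf1
β5 stroke at J2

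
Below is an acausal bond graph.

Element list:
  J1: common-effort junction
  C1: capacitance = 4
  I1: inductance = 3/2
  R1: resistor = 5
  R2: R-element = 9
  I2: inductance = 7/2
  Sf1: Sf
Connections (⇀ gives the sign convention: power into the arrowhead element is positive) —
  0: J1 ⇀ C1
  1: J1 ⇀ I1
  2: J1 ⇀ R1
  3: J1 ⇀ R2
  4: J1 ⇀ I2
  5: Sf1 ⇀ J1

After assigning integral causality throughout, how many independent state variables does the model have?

bond 5 →Sf1  (source Sf1 imposes f)
bond 0 →J1  (C1 integral (e out))
bond 1 →I1  (0-jn J1 has e-setter on 0)
bond 2 →R1  (common-e at J1 fixed by 0)
bond 3 →R2  (J1: bond 0 brought effort, rest push out)
bond 4 →I2  (0-jn J1 has e-setter on 0)

3  (C1, I1, I2 all integral)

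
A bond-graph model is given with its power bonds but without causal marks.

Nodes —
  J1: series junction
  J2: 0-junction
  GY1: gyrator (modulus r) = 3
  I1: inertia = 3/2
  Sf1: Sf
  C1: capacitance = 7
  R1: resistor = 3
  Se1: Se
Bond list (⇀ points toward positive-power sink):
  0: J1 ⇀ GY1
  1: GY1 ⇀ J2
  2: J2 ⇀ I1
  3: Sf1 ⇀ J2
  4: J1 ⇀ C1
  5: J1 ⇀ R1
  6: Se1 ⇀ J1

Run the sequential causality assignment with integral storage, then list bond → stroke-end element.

b0 |J1
b1 |J2
b2 |I1
b3 |Sf1
b4 |J1
b5 |R1
b6 |J1

β3 →Sf1  (Sf1: flow source, stroke at near end)
β6 →J1  (source Se1 imposes e)
β2 →I1  (prefer integral on I1)
β1 →J2  (J2: last free bond brings effort in)
β0 →J1  (GY GY1: same side as bond 1)
β4 →J1  (C1: C, integral causality)
β5 →R1  (only one flow-in slot at J1)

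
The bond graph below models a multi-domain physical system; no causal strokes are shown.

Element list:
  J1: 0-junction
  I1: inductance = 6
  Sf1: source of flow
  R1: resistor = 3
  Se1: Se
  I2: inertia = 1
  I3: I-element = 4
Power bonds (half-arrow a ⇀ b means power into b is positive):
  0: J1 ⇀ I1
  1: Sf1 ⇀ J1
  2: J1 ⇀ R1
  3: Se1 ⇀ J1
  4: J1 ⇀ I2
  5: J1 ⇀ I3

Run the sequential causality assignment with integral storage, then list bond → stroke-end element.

#1 →Sf1  (Sf1 (Sf) sets flow on bond)
#3 →J1  (source Se1 imposes e)
#0 →I1  (common-e at J1 fixed by 3)
#2 →R1  (J1: bond 3 brought effort, rest push out)
#4 →I2  (0-jn J1 has e-setter on 3)
#5 →I3  (J1: bond 3 brought effort, rest push out)

b0 |I1
b1 |Sf1
b2 |R1
b3 |J1
b4 |I2
b5 |I3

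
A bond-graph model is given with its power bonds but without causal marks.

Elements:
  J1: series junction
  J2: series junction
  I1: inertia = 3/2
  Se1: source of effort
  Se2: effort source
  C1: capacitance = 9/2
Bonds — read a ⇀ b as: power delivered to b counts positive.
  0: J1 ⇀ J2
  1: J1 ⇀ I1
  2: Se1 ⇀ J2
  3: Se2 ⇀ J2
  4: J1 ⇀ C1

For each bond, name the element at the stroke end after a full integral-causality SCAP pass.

bond 2 |J2  (Se1 fixes effort; stroke away)
bond 3 |J2  (Se2 fixes effort; stroke away)
bond 0 |J1  (J2 needs exactly one f-in)
bond 1 |I1  (I1 outputs flow p/I1)
bond 4 |J1  (J1: bond 1 brought flow, rest push out)

b0 stroke at J1
b1 stroke at I1
b2 stroke at J2
b3 stroke at J2
b4 stroke at J1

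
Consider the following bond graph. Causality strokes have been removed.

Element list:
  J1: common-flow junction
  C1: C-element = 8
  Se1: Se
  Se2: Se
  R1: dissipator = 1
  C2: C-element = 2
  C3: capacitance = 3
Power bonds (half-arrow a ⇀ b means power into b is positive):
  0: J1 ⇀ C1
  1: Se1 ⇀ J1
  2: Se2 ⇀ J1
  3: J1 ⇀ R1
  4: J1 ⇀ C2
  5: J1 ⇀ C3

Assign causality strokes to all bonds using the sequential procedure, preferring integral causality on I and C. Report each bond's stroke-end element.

β0 stroke→J1
β1 stroke→J1
β2 stroke→J1
β3 stroke→R1
β4 stroke→J1
β5 stroke→J1

#1 stroke→J1  (Se1 (Se) sets effort on bond)
#2 stroke→J1  (source Se2 imposes e)
#0 stroke→J1  (C1 integral (e out))
#4 stroke→J1  (C2: C, integral causality)
#5 stroke→J1  (C3: C, integral causality)
#3 stroke→R1  (only one flow-in slot at J1)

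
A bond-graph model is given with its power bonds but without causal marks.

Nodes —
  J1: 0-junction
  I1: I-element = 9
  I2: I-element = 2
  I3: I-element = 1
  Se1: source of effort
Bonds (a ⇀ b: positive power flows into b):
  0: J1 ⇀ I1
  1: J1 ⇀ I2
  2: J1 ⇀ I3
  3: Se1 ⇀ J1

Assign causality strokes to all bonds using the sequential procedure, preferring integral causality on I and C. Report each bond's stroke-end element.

#0 stroke→I1
#1 stroke→I2
#2 stroke→I3
#3 stroke→J1

b3 stroke→J1  (Se1 fixes effort; stroke away)
b0 stroke→I1  (J1: bond 3 brought effort, rest push out)
b1 stroke→I2  (J1 effort already set via bond 3)
b2 stroke→I3  (J1: bond 3 brought effort, rest push out)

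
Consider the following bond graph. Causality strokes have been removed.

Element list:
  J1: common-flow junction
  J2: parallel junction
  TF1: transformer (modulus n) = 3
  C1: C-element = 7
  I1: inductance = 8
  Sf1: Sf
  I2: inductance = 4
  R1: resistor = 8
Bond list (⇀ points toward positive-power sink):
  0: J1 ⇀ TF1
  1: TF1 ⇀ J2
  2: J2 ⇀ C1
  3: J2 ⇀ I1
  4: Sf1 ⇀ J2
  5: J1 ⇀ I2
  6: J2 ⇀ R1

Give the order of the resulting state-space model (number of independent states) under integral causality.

3  (C1, I1, I2 all integral)

bond 4 →Sf1  (Sf1 fixes flow; stroke at Sf1)
bond 2 →J2  (prefer integral on C1)
bond 1 →TF1  (0-jn J2 has e-setter on 2)
bond 3 →I1  (common-e at J2 fixed by 2)
bond 6 →R1  (0-jn J2 has e-setter on 2)
bond 0 →J1  (through TF1, causality passes straight; one stroke at TF1)
bond 5 →I2  (J1: last free bond brings flow in)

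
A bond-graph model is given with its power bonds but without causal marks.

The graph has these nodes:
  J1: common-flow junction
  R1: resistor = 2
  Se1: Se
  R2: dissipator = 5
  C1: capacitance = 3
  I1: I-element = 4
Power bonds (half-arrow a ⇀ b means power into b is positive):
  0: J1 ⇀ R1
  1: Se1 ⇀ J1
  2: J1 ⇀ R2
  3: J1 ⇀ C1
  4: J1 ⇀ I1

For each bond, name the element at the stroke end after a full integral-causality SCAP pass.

bond 1 |J1  (Se1 (Se) sets effort on bond)
bond 3 |J1  (C1: C, integral causality)
bond 4 |I1  (I1 outputs flow p/I1)
bond 0 |J1  (common-f at J1 fixed by 4)
bond 2 |J1  (J1: bond 4 brought flow, rest push out)

#0 →J1
#1 →J1
#2 →J1
#3 →J1
#4 →I1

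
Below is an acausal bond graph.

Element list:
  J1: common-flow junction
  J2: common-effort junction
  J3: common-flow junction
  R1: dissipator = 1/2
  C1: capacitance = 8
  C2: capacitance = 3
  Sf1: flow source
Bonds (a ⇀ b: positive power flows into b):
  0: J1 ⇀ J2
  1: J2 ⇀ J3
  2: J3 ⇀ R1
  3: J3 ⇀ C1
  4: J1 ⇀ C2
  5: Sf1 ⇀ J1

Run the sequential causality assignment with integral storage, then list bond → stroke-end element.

β5 →Sf1  (Sf1 fixes flow; stroke at Sf1)
β0 →J1  (common-f at J1 fixed by 5)
β4 →J1  (1-jn J1 has f-setter on 5)
β1 →J2  (J2 needs exactly one e-in)
β2 →J3  (J3 flow already set via bond 1)
β3 →J3  (J3 flow already set via bond 1)

bond 0 stroke at J1
bond 1 stroke at J2
bond 2 stroke at J3
bond 3 stroke at J3
bond 4 stroke at J1
bond 5 stroke at Sf1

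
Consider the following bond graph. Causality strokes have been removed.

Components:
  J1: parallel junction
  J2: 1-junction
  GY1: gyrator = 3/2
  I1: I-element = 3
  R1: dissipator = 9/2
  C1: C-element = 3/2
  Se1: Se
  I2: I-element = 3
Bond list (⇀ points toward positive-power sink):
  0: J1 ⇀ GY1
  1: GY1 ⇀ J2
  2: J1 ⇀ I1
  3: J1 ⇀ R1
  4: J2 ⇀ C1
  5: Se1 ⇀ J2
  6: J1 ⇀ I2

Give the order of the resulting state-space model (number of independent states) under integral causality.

b5 stroke at J2  (source Se1 imposes e)
b2 stroke at I1  (I1 integral (f out))
b4 stroke at J2  (C1 outputs effort q/C1)
b1 stroke at GY1  (J2 needs exactly one f-in)
b0 stroke at GY1  (through GY1, causality inverts; strokes same side of GY1)
b6 stroke at I2  (prefer integral on I2)
b3 stroke at J1  (J1: last free bond brings effort in)

3  (C1, I1, I2 all integral)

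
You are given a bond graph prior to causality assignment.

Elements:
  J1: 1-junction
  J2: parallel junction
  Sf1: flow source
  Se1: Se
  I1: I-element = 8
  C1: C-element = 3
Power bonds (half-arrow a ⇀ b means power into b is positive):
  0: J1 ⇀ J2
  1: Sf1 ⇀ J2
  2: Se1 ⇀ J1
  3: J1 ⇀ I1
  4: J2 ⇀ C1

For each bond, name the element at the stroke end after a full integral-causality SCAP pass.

β1 |Sf1  (Sf1 (Sf) sets flow on bond)
β2 |J1  (Se1 (Se) sets effort on bond)
β3 |I1  (I1 outputs flow p/I1)
β0 |J1  (J1: bond 3 brought flow, rest push out)
β4 |J2  (J2 needs exactly one e-in)

b0 stroke at J1
b1 stroke at Sf1
b2 stroke at J1
b3 stroke at I1
b4 stroke at J2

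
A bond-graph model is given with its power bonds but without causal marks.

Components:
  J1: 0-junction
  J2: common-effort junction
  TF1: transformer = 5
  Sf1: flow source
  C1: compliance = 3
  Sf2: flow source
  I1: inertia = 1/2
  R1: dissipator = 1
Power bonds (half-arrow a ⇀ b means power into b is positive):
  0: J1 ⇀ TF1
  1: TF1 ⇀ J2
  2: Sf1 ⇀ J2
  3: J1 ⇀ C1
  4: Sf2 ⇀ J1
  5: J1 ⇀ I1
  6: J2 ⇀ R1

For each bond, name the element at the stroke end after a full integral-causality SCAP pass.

#2 stroke→Sf1  (Sf1: flow source, stroke at near end)
#4 stroke→Sf2  (source Sf2 imposes f)
#3 stroke→J1  (prefer integral on C1)
#0 stroke→TF1  (J1: bond 3 brought effort, rest push out)
#5 stroke→I1  (J1: bond 3 brought effort, rest push out)
#1 stroke→J2  (through TF1, causality passes straight; one stroke at TF1)
#6 stroke→R1  (0-jn J2 has e-setter on 1)

#0 stroke→TF1
#1 stroke→J2
#2 stroke→Sf1
#3 stroke→J1
#4 stroke→Sf2
#5 stroke→I1
#6 stroke→R1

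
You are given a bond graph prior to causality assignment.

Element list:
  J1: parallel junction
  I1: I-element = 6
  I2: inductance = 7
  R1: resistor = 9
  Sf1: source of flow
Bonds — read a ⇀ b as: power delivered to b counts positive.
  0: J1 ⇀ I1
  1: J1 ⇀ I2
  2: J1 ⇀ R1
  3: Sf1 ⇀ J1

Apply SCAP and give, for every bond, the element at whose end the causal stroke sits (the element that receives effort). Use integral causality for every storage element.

bond 0 |I1
bond 1 |I2
bond 2 |J1
bond 3 |Sf1

#3 stroke→Sf1  (Sf1 (Sf) sets flow on bond)
#0 stroke→I1  (I1 integral (f out))
#1 stroke→I2  (I2 integral (f out))
#2 stroke→J1  (J1 needs exactly one e-in)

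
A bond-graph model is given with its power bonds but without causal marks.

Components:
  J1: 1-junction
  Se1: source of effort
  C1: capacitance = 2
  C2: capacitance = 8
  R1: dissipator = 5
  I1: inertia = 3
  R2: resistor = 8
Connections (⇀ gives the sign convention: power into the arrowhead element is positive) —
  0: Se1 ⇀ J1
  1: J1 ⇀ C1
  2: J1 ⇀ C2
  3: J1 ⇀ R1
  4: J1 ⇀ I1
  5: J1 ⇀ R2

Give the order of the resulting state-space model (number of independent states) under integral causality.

β0 stroke→J1  (Se1 (Se) sets effort on bond)
β1 stroke→J1  (C1 integral (e out))
β2 stroke→J1  (C2 integral (e out))
β4 stroke→I1  (I1 outputs flow p/I1)
β3 stroke→J1  (J1: bond 4 brought flow, rest push out)
β5 stroke→J1  (J1 flow already set via bond 4)

3  (C1, C2, I1 all integral)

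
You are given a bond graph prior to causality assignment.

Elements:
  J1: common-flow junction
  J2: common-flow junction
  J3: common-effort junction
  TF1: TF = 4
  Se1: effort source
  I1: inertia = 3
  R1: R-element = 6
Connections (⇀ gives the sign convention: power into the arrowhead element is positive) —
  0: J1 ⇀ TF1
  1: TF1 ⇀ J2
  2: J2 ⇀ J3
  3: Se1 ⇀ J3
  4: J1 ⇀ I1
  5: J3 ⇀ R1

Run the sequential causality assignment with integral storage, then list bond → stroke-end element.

b3 |J3  (Se1 (Se) sets effort on bond)
b2 |J2  (J3 effort already set via bond 3)
b5 |R1  (0-jn J3 has e-setter on 3)
b1 |TF1  (closing 1-jn rule on J2)
b0 |J1  (TF1: transformer flips bond 1)
b4 |I1  (closing 1-jn rule on J1)

β0 →J1
β1 →TF1
β2 →J2
β3 →J3
β4 →I1
β5 →R1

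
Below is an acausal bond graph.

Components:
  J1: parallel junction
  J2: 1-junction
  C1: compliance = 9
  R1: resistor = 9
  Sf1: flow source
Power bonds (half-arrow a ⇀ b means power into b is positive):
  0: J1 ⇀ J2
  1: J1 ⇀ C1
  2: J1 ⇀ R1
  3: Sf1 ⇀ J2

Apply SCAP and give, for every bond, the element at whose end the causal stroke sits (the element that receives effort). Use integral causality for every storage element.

bond 3 →Sf1  (Sf1: flow source, stroke at near end)
bond 0 →J2  (1-jn J2 has f-setter on 3)
bond 1 →J1  (C1: C, integral causality)
bond 2 →R1  (0-jn J1 has e-setter on 1)

β0 stroke→J2
β1 stroke→J1
β2 stroke→R1
β3 stroke→Sf1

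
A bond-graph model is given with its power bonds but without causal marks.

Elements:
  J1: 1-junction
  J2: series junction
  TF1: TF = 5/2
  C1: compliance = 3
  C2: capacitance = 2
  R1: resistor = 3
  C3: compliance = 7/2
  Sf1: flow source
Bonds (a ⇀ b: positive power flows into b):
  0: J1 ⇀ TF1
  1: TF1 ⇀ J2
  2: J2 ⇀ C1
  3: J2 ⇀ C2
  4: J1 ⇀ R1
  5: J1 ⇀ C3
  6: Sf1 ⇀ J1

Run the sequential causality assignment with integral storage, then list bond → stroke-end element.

b0 |J1
b1 |TF1
b2 |J2
b3 |J2
b4 |J1
b5 |J1
b6 |Sf1

bond 6 →Sf1  (Sf1: flow source, stroke at near end)
bond 0 →J1  (J1 flow already set via bond 6)
bond 4 →J1  (J1 flow already set via bond 6)
bond 5 →J1  (common-f at J1 fixed by 6)
bond 1 →TF1  (TF1 one-in-one-out from 0)
bond 2 →J2  (1-jn J2 has f-setter on 1)
bond 3 →J2  (common-f at J2 fixed by 1)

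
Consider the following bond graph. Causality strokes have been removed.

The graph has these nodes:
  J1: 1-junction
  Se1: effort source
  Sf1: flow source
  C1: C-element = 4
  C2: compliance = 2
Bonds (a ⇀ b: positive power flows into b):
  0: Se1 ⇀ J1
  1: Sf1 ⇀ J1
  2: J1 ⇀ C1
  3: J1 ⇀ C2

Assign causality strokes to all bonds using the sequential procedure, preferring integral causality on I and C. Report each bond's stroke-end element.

β0 stroke→J1
β1 stroke→Sf1
β2 stroke→J1
β3 stroke→J1

#0 |J1  (Se1 fixes effort; stroke away)
#1 |Sf1  (Sf1 (Sf) sets flow on bond)
#2 |J1  (J1 flow already set via bond 1)
#3 |J1  (J1 flow already set via bond 1)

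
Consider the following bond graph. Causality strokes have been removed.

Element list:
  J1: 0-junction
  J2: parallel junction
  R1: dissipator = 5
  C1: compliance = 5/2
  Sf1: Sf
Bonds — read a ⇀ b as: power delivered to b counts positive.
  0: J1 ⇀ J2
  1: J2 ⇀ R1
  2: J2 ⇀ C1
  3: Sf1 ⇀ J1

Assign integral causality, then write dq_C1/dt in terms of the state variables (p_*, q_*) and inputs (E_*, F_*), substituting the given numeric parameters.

dq_C1/dt = F_Sf1 - 2*q_C1/25

bond 3 stroke at Sf1  (Sf1: flow source, stroke at near end)
bond 0 stroke at J1  (closing 0-jn rule on J1)
bond 2 stroke at J2  (C1 integral (e out))
bond 1 stroke at R1  (0-jn J2 has e-setter on 2)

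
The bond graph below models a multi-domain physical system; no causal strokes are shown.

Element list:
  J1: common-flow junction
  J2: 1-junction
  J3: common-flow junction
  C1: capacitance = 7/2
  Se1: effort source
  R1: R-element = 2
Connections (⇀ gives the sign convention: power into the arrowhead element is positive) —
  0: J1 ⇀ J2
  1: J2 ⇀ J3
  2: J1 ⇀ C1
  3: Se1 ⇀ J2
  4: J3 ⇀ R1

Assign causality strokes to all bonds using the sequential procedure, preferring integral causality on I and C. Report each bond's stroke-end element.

β3 →J2  (source Se1 imposes e)
β2 →J1  (C1 outputs effort q/C1)
β0 →J2  (J1: last free bond brings flow in)
β1 →J3  (J2: last free bond brings flow in)
β4 →R1  (J3: last free bond brings flow in)

#0 stroke at J2
#1 stroke at J3
#2 stroke at J1
#3 stroke at J2
#4 stroke at R1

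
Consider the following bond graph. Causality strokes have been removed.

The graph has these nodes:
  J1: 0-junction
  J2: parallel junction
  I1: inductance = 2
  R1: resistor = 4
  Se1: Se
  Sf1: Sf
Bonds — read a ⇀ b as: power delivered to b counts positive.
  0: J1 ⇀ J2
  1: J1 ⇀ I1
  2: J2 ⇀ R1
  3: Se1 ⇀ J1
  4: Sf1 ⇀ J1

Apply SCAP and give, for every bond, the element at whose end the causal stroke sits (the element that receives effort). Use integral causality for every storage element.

β0 →J2
β1 →I1
β2 →R1
β3 →J1
β4 →Sf1

β3 →J1  (Se1 (Se) sets effort on bond)
β4 →Sf1  (Sf1 fixes flow; stroke at Sf1)
β0 →J2  (J1: bond 3 brought effort, rest push out)
β1 →I1  (J1: bond 3 brought effort, rest push out)
β2 →R1  (common-e at J2 fixed by 0)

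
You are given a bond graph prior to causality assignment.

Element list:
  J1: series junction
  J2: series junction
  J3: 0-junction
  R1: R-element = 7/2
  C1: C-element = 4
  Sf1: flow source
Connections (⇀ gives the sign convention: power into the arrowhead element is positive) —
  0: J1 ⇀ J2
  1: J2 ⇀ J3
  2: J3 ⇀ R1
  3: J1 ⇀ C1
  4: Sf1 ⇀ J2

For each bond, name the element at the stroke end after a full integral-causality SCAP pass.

#0 |J2
#1 |J2
#2 |J3
#3 |J1
#4 |Sf1

#4 →Sf1  (Sf1 fixes flow; stroke at Sf1)
#0 →J2  (J2: bond 4 brought flow, rest push out)
#1 →J2  (common-f at J2 fixed by 4)
#2 →J3  (J3 needs exactly one e-in)
#3 →J1  (common-f at J1 fixed by 0)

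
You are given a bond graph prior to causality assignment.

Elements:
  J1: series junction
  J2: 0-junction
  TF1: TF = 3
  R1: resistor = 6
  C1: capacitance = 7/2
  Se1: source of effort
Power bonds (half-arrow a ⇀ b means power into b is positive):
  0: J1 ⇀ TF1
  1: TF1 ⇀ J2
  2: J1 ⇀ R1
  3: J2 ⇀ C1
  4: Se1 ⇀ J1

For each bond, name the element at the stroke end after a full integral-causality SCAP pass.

β0 stroke→J1
β1 stroke→TF1
β2 stroke→R1
β3 stroke→J2
β4 stroke→J1

#4 →J1  (Se1: effort source, stroke at far end)
#3 →J2  (C1 integral (e out))
#1 →TF1  (common-e at J2 fixed by 3)
#0 →J1  (TF TF1: opposite of bond 1)
#2 →R1  (J1 needs exactly one f-in)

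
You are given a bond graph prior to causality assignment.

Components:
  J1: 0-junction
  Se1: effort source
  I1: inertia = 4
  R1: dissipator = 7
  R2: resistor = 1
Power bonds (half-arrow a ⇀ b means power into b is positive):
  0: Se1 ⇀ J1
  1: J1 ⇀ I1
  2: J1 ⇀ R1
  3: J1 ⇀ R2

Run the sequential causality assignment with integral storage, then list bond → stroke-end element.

#0 →J1
#1 →I1
#2 →R1
#3 →R2

#0 stroke→J1  (Se1 (Se) sets effort on bond)
#1 stroke→I1  (J1 effort already set via bond 0)
#2 stroke→R1  (J1 effort already set via bond 0)
#3 stroke→R2  (J1: bond 0 brought effort, rest push out)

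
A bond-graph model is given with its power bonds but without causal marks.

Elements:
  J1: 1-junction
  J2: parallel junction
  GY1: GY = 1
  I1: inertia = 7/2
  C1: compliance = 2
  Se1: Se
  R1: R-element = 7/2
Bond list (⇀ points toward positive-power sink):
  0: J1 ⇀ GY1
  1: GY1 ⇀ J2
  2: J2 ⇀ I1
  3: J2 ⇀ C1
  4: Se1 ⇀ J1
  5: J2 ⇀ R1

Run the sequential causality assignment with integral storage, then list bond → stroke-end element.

β4 →J1  (Se1 (Se) sets effort on bond)
β0 →GY1  (J1: last free bond brings flow in)
β1 →GY1  (GY1 both-in/both-out from 0)
β2 →I1  (prefer integral on I1)
β3 →J2  (C1: C, integral causality)
β5 →R1  (0-jn J2 has e-setter on 3)

#0 stroke at GY1
#1 stroke at GY1
#2 stroke at I1
#3 stroke at J2
#4 stroke at J1
#5 stroke at R1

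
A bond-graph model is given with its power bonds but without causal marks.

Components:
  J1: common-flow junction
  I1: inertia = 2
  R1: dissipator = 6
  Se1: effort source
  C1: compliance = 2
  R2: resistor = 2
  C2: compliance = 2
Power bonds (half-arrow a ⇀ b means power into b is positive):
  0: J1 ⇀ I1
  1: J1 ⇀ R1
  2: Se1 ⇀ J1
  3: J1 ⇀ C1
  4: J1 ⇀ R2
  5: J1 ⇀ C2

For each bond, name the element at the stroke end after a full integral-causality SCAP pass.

bond 2 stroke→J1  (Se1 fixes effort; stroke away)
bond 0 stroke→I1  (prefer integral on I1)
bond 1 stroke→J1  (J1: bond 0 brought flow, rest push out)
bond 3 stroke→J1  (common-f at J1 fixed by 0)
bond 4 stroke→J1  (1-jn J1 has f-setter on 0)
bond 5 stroke→J1  (1-jn J1 has f-setter on 0)

b0 stroke at I1
b1 stroke at J1
b2 stroke at J1
b3 stroke at J1
b4 stroke at J1
b5 stroke at J1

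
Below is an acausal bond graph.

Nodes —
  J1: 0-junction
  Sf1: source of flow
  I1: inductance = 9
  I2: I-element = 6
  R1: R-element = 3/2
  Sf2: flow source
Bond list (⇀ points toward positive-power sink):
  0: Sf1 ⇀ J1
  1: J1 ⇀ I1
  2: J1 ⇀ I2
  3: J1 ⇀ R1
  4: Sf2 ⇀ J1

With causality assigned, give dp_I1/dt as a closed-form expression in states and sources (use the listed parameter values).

dp_I1/dt = 3*F_Sf1/2 + 3*F_Sf2/2 - p_I1/6 - p_I2/4

bond 0 →Sf1  (source Sf1 imposes f)
bond 4 →Sf2  (Sf2 fixes flow; stroke at Sf2)
bond 1 →I1  (I1 outputs flow p/I1)
bond 2 →I2  (prefer integral on I2)
bond 3 →J1  (J1: last free bond brings effort in)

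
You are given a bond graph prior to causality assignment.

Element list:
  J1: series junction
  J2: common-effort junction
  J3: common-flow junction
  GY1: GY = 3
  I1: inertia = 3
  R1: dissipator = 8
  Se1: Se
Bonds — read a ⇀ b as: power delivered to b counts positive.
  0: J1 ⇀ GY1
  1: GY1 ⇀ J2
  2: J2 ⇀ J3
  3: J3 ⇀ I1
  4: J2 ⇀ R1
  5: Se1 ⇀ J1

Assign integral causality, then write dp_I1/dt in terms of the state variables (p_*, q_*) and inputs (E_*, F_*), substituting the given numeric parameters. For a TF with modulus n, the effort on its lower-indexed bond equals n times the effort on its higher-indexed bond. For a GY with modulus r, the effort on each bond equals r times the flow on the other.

dp_I1/dt = 8*E_Se1/3 - 8*p_I1/3

β5 stroke→J1  (Se1 (Se) sets effort on bond)
β0 stroke→GY1  (closing 1-jn rule on J1)
β1 stroke→GY1  (GY1 both-in/both-out from 0)
β3 stroke→I1  (I1 integral (f out))
β2 stroke→J3  (common-f at J3 fixed by 3)
β4 stroke→J2  (J2 needs exactly one e-in)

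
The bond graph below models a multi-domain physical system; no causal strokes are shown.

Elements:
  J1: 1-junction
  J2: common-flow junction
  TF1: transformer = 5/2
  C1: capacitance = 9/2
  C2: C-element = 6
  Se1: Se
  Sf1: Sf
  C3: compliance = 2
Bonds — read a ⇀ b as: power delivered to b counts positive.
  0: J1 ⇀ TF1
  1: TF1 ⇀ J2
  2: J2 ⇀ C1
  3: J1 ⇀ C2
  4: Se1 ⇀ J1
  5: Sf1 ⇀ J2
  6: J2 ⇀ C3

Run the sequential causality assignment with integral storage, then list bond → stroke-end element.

bond 0 |TF1
bond 1 |J2
bond 2 |J2
bond 3 |J1
bond 4 |J1
bond 5 |Sf1
bond 6 |J2

b4 |J1  (Se1 fixes effort; stroke away)
b5 |Sf1  (Sf1 (Sf) sets flow on bond)
b1 |J2  (1-jn J2 has f-setter on 5)
b2 |J2  (common-f at J2 fixed by 5)
b6 |J2  (common-f at J2 fixed by 5)
b0 |TF1  (TF1 one-in-one-out from 1)
b3 |J1  (J1: bond 0 brought flow, rest push out)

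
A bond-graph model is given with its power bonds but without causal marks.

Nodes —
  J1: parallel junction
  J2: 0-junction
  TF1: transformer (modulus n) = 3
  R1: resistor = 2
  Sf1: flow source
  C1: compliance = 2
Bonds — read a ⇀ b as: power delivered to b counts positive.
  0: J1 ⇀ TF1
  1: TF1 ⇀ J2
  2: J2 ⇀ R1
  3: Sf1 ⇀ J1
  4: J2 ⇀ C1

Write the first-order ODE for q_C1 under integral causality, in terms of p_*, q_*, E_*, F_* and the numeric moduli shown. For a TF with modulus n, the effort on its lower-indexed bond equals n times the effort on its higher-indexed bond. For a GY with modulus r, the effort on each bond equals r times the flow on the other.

#3 stroke at Sf1  (Sf1: flow source, stroke at near end)
#0 stroke at J1  (closing 0-jn rule on J1)
#1 stroke at TF1  (TF1 one-in-one-out from 0)
#4 stroke at J2  (prefer integral on C1)
#2 stroke at R1  (J2: bond 4 brought effort, rest push out)

dq_C1/dt = 3*F_Sf1 - q_C1/4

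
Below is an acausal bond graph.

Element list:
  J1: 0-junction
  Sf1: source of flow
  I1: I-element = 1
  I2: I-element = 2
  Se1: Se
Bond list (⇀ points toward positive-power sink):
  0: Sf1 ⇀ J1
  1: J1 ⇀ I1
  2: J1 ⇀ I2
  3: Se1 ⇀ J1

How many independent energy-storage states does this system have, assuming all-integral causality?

2  (I1, I2 all integral)

bond 0 stroke at Sf1  (Sf1 (Sf) sets flow on bond)
bond 3 stroke at J1  (source Se1 imposes e)
bond 1 stroke at I1  (J1 effort already set via bond 3)
bond 2 stroke at I2  (J1: bond 3 brought effort, rest push out)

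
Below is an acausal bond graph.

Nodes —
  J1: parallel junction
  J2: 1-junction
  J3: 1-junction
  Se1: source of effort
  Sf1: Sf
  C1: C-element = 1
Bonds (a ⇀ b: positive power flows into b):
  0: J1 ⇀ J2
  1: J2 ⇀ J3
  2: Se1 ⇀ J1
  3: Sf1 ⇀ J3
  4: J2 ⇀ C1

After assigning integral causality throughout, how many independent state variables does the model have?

1  (C1 all integral)

b2 |J1  (Se1 fixes effort; stroke away)
b3 |Sf1  (Sf1 (Sf) sets flow on bond)
b0 |J2  (J1: bond 2 brought effort, rest push out)
b1 |J3  (J3 flow already set via bond 3)
b4 |J2  (1-jn J2 has f-setter on 1)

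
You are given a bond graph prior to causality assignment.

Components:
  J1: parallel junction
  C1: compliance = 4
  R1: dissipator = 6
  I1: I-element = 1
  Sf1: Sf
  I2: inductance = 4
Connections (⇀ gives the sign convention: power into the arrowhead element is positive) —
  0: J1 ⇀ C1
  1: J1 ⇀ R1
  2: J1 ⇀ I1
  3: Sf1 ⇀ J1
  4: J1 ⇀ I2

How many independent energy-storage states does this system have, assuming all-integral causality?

3  (C1, I1, I2 all integral)

β3 →Sf1  (Sf1: flow source, stroke at near end)
β0 →J1  (C1 integral (e out))
β1 →R1  (0-jn J1 has e-setter on 0)
β2 →I1  (0-jn J1 has e-setter on 0)
β4 →I2  (common-e at J1 fixed by 0)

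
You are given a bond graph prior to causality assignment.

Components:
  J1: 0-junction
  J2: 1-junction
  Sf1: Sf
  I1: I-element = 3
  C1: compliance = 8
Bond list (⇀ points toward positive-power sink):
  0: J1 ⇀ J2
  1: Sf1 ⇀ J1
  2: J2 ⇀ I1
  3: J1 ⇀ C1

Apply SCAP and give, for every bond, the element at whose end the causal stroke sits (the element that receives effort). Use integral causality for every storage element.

bond 1 stroke→Sf1  (Sf1 fixes flow; stroke at Sf1)
bond 2 stroke→I1  (I1: I, integral causality)
bond 0 stroke→J2  (J2 flow already set via bond 2)
bond 3 stroke→J1  (closing 0-jn rule on J1)

β0 →J2
β1 →Sf1
β2 →I1
β3 →J1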